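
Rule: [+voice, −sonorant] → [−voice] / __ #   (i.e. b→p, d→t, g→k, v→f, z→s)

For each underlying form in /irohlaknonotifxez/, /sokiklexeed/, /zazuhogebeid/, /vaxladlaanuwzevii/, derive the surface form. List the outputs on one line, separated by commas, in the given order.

/irohlaknonotifxez/: /z/ is a voiced obstruent in word-final position, so it devoices to [s]. → [irohlaknonotifxes].
/sokiklexeed/: /d/ is a voiced obstruent in word-final position, so it devoices to [t]. → [sokiklexeet].
/zazuhogebeid/: /d/ is a voiced obstruent in word-final position, so it devoices to [t]. → [zazuhogebeit].
/vaxladlaanuwzevii/: the rule's environment is not met; surfaces unchanged as [vaxladlaanuwzevii].

irohlaknonotifxes, sokiklexeet, zazuhogebeit, vaxladlaanuwzevii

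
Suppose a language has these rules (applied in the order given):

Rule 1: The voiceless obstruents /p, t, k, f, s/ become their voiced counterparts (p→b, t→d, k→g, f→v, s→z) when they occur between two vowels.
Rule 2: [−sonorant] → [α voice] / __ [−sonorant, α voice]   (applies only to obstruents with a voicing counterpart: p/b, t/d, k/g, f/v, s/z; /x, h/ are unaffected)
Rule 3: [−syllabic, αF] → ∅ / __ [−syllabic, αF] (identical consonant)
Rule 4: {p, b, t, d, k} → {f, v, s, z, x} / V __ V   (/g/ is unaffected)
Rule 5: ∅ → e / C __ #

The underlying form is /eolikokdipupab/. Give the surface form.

Rule 1 (intervocalic voicing): /k/ is a voiceless obstruent between vowels /i/ and /o/, so it voices to [g]. /p/ is a voiceless obstruent between vowels /i/ and /u/, so it voices to [b]. /p/ is a voiceless obstruent between vowels /u/ and /a/, so it voices to [b]. /eolikokdipupab/ → eoligokdibubab.
Rule 2 (regressive voicing assimilation): /k/ precedes the voiced obstruent /d/, so it voices to [g] by assimilation. /eoligokdibubab/ → eoligogdibubab.
Rule 3 (degemination): no segment meets the environment; /eoligogdibubab/ is unchanged.
Rule 4 (intervocalic spirantization): /b/ is a stop between vowels /i/ and /u/, so it spirantizes to the fricative [v]. /b/ is a stop between vowels /u/ and /a/, so it spirantizes to the fricative [v]. /eoligogdibubab/ → eoligogdivuvab.
Rule 5 (final e-epenthesis): the form ends in the consonant /b/, so [e] is inserted word-finally. /eoligogdivuvab/ → eoligogdivuvabe.

eoligogdivuvabe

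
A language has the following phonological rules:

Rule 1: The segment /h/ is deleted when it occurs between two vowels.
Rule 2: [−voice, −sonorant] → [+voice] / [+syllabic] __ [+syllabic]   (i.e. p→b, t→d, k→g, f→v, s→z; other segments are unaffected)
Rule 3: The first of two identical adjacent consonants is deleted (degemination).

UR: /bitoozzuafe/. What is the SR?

bidoozuave

Rule 1 (intervocalic h-deletion): no segment meets the environment; /bitoozzuafe/ is unchanged.
Rule 2 (intervocalic voicing): /t/ is a voiceless obstruent between vowels /i/ and /o/, so it voices to [d]. /f/ is a voiceless obstruent between vowels /a/ and /e/, so it voices to [v]. /bitoozzuafe/ → bidoozzuave.
Rule 3 (degemination): /zz/ is a geminate; the first /z/ deletes. /bidoozzuave/ → bidoozuave.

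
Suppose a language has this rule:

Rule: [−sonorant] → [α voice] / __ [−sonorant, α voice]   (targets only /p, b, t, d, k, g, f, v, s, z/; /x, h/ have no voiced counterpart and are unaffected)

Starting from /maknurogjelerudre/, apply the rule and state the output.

No segment of /maknurogjelerudre/ meets the structural description of the rule, so the form surfaces unchanged.

maknurogjelerudre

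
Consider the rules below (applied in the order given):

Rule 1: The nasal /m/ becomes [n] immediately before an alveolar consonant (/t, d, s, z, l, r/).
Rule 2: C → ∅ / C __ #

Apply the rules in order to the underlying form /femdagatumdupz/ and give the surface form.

Rule 1 (nasal place assimilation): /m/ precedes the alveolar consonant /d/, so it assimilates in place to [n]. /m/ precedes the alveolar consonant /d/, so it assimilates in place to [n]. /femdagatumdupz/ → fendagatundupz.
Rule 2 (final cluster simplification): /z/ is the second consonant of a word-final cluster /pz/, so it deletes. /fendagatundupz/ → fendagatundup.

fendagatundup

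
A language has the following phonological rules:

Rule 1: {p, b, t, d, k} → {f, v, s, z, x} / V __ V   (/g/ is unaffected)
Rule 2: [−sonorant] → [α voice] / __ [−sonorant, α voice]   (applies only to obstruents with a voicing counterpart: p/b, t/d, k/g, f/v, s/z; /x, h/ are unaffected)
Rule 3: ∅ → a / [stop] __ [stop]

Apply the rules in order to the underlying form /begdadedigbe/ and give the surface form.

begadazezigabe

Rule 1 (intervocalic spirantization): /d/ is a stop between vowels /a/ and /e/, so it spirantizes to the fricative [z]. /d/ is a stop between vowels /e/ and /i/, so it spirantizes to the fricative [z]. /begdadedigbe/ → begdazezigbe.
Rule 2 (regressive voicing assimilation): no segment meets the environment; /begdazezigbe/ is unchanged.
Rule 3 (stop-cluster a-epenthesis): /g/ and /d/ form a stop–stop cluster, so [a] is inserted between them. /g/ and /b/ form a stop–stop cluster, so [a] is inserted between them. /begdazezigbe/ → begadazezigabe.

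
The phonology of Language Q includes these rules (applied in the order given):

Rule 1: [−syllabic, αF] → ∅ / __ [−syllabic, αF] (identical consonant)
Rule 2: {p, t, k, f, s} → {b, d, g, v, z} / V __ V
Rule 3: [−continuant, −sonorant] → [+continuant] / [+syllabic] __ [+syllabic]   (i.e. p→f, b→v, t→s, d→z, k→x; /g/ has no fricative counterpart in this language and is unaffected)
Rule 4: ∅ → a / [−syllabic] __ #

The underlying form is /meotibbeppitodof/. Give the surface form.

Rule 1 (degemination): /bb/ is a geminate; the first /b/ deletes. /pp/ is a geminate; the first /p/ deletes. /meotibbeppitodof/ → meotibepitodof.
Rule 2 (intervocalic voicing): /t/ is a voiceless obstruent between vowels /o/ and /i/, so it voices to [d]. /p/ is a voiceless obstruent between vowels /e/ and /i/, so it voices to [b]. /t/ is a voiceless obstruent between vowels /i/ and /o/, so it voices to [d]. /meotibepitodof/ → meodibebidodof.
Rule 3 (intervocalic spirantization): /d/ is a stop between vowels /o/ and /i/, so it spirantizes to the fricative [z]. /b/ is a stop between vowels /i/ and /e/, so it spirantizes to the fricative [v]. /b/ is a stop between vowels /e/ and /i/, so it spirantizes to the fricative [v]. /d/ is a stop between vowels /i/ and /o/, so it spirantizes to the fricative [z]. /d/ is a stop between vowels /o/ and /o/, so it spirantizes to the fricative [z]. /meodibebidodof/ → meozivevizozof.
Rule 4 (final a-epenthesis): the form ends in the consonant /f/, so [a] is inserted word-finally. /meozivevizozof/ → meozivevizozofa.

meozivevizozofa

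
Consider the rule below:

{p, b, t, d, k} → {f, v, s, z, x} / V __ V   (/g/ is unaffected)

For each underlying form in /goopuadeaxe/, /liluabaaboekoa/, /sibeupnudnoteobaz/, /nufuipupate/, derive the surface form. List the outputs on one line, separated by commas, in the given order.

/goopuadeaxe/: /p/ is a stop between vowels /o/ and /u/, so it spirantizes to the fricative [f]. /d/ is a stop between vowels /a/ and /e/, so it spirantizes to the fricative [z]. → [goofuazeaxe].
/liluabaaboekoa/: /b/ is a stop between vowels /a/ and /a/, so it spirantizes to the fricative [v]. /b/ is a stop between vowels /a/ and /o/, so it spirantizes to the fricative [v]. /k/ is a stop between vowels /e/ and /o/, so it spirantizes to the fricative [x]. → [liluavaavoexoa].
/sibeupnudnoteobaz/: /b/ is a stop between vowels /i/ and /e/, so it spirantizes to the fricative [v]. /t/ is a stop between vowels /o/ and /e/, so it spirantizes to the fricative [s]. /b/ is a stop between vowels /o/ and /a/, so it spirantizes to the fricative [v]. → [siveupnudnoseovaz].
/nufuipupate/: /p/ is a stop between vowels /i/ and /u/, so it spirantizes to the fricative [f]. /p/ is a stop between vowels /u/ and /a/, so it spirantizes to the fricative [f]. /t/ is a stop between vowels /a/ and /e/, so it spirantizes to the fricative [s]. → [nufuifufase].

goofuazeaxe, liluavaavoexoa, siveupnudnoseovaz, nufuifufase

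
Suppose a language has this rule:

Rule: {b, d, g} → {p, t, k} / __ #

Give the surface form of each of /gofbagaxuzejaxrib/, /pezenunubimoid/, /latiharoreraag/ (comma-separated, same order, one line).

gofbagaxuzejaxrip, pezenunubimoit, latiharoreraak

/gofbagaxuzejaxrib/: /b/ is a voiced stop in word-final position, so it devoices to [p]. → [gofbagaxuzejaxrip].
/pezenunubimoid/: /d/ is a voiced stop in word-final position, so it devoices to [t]. → [pezenunubimoit].
/latiharoreraag/: /g/ is a voiced stop in word-final position, so it devoices to [k]. → [latiharoreraak].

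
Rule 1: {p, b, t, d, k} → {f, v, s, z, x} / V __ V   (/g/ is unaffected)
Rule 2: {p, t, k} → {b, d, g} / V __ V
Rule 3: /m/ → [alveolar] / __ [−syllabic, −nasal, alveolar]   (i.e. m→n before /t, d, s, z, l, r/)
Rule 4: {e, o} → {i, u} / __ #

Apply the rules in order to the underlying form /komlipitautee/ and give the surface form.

konlifisausei

Rule 1 (intervocalic spirantization): /p/ is a stop between vowels /i/ and /i/, so it spirantizes to the fricative [f]. /t/ is a stop between vowels /i/ and /a/, so it spirantizes to the fricative [s]. /t/ is a stop between vowels /u/ and /e/, so it spirantizes to the fricative [s]. /komlipitautee/ → komlifisausee.
Rule 2 (intervocalic voicing): no segment meets the environment; /komlifisausee/ is unchanged.
Rule 3 (nasal place assimilation): /m/ precedes the alveolar consonant /l/, so it assimilates in place to [n]. /komlifisausee/ → konlifisausee.
Rule 4 (final vowel raising): /e/ is a mid vowel in word-final position, so it raises to [i]. /konlifisausee/ → konlifisausei.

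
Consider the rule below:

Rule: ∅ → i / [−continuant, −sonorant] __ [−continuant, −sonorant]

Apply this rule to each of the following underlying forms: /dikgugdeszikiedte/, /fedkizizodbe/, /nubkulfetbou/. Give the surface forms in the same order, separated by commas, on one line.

/dikgugdeszikiedte/: /k/ and /g/ form a stop–stop cluster, so [i] is inserted between them. /g/ and /d/ form a stop–stop cluster, so [i] is inserted between them. /d/ and /t/ form a stop–stop cluster, so [i] is inserted between them. → [dikigugideszikiedite].
/fedkizizodbe/: /d/ and /k/ form a stop–stop cluster, so [i] is inserted between them. /d/ and /b/ form a stop–stop cluster, so [i] is inserted between them. → [fedikizizodibe].
/nubkulfetbou/: /b/ and /k/ form a stop–stop cluster, so [i] is inserted between them. /t/ and /b/ form a stop–stop cluster, so [i] is inserted between them. → [nubikulfetibou].

dikigugideszikiedite, fedikizizodibe, nubikulfetibou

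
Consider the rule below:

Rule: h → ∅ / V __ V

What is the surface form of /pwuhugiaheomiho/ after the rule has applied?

pwuugiaeomio

/h/ occurs between vowels /u/ and /u/, so it deletes.
/h/ occurs between vowels /a/ and /e/, so it deletes.
/h/ occurs between vowels /i/ and /o/, so it deletes.
Surface form: [pwuugiaeomio].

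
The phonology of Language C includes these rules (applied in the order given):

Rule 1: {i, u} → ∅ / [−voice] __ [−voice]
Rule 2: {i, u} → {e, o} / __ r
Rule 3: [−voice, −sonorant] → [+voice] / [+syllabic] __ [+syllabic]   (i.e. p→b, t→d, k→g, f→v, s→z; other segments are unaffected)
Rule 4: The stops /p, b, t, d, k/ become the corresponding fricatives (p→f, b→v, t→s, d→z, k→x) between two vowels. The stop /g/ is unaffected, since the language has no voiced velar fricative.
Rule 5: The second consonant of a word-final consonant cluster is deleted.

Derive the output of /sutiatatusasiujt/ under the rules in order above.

stiazatsaziuj

Rule 1 (high vowel syncope): /u/ is a high vowel flanked by voiceless consonants /s/ and /t/, so it deletes. /u/ is a high vowel flanked by voiceless consonants /t/ and /s/, so it deletes. /sutiatatusasiujt/ → stiatatsasiujt.
Rule 2 (pre-rhotic lowering): no segment meets the environment; /stiatatsasiujt/ is unchanged.
Rule 3 (intervocalic voicing): /t/ is a voiceless obstruent between vowels /a/ and /a/, so it voices to [d]. /s/ is a voiceless obstruent between vowels /a/ and /i/, so it voices to [z]. /stiatatsasiujt/ → stiadatsaziujt.
Rule 4 (intervocalic spirantization): /d/ is a stop between vowels /a/ and /a/, so it spirantizes to the fricative [z]. /stiadatsaziujt/ → stiazatsaziujt.
Rule 5 (final cluster simplification): /t/ is the second consonant of a word-final cluster /jt/, so it deletes. /stiazatsaziujt/ → stiazatsaziuj.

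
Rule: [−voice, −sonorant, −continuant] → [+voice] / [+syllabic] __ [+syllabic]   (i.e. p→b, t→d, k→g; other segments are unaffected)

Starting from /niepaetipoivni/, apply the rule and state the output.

niebaediboivni

/p/ is a voiceless stop between vowels /e/ and /a/, so it voices to [b].
/t/ is a voiceless stop between vowels /e/ and /i/, so it voices to [d].
/p/ is a voiceless stop between vowels /i/ and /o/, so it voices to [b].
Surface form: [niebaediboivni].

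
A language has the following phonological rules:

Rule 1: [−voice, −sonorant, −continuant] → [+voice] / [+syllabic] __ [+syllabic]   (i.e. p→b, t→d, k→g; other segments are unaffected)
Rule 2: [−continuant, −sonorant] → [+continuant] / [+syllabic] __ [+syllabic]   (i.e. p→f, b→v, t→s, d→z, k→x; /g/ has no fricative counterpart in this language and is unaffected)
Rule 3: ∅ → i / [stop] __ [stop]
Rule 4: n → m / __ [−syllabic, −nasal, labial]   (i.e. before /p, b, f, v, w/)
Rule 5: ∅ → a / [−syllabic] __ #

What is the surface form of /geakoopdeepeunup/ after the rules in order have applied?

geagoopideeveunupa

Rule 1 (intervocalic voicing): /k/ is a voiceless stop between vowels /a/ and /o/, so it voices to [g]. /p/ is a voiceless stop between vowels /e/ and /e/, so it voices to [b]. /geakoopdeepeunup/ → geagoopdeebeunup.
Rule 2 (intervocalic spirantization): /b/ is a stop between vowels /e/ and /e/, so it spirantizes to the fricative [v]. /geagoopdeebeunup/ → geagoopdeeveunup.
Rule 3 (stop-cluster i-epenthesis): /p/ and /d/ form a stop–stop cluster, so [i] is inserted between them. /geagoopdeeveunup/ → geagoopideeveunup.
Rule 4 (nasal place assimilation): no segment meets the environment; /geagoopideeveunup/ is unchanged.
Rule 5 (final a-epenthesis): the form ends in the consonant /p/, so [a] is inserted word-finally. /geagoopideeveunup/ → geagoopideeveunupa.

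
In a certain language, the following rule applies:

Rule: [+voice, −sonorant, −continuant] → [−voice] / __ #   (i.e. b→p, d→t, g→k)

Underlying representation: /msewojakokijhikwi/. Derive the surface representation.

No segment of /msewojakokijhikwi/ meets the structural description of the rule, so the form surfaces unchanged.

msewojakokijhikwi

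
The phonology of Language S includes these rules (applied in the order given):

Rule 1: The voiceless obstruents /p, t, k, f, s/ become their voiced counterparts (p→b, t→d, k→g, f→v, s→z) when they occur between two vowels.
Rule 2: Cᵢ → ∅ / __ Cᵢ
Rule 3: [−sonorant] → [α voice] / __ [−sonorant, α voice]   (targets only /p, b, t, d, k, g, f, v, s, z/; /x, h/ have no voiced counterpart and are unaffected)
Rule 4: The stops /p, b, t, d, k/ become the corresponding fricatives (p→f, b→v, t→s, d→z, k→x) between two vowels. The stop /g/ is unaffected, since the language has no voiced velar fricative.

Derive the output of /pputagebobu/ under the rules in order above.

Rule 1 (intervocalic voicing): /t/ is a voiceless obstruent between vowels /u/ and /a/, so it voices to [d]. /pputagebobu/ → ppudagebobu.
Rule 2 (degemination): /pp/ is a geminate; the first /p/ deletes. /ppudagebobu/ → pudagebobu.
Rule 3 (regressive voicing assimilation): no segment meets the environment; /pudagebobu/ is unchanged.
Rule 4 (intervocalic spirantization): /d/ is a stop between vowels /u/ and /a/, so it spirantizes to the fricative [z]. /b/ is a stop between vowels /e/ and /o/, so it spirantizes to the fricative [v]. /b/ is a stop between vowels /o/ and /u/, so it spirantizes to the fricative [v]. /pudagebobu/ → puzagevovu.

puzagevovu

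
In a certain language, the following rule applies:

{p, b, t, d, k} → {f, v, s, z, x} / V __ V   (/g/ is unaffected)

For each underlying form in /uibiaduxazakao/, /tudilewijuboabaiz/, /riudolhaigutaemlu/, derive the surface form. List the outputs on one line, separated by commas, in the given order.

/uibiaduxazakao/: /b/ is a stop between vowels /i/ and /i/, so it spirantizes to the fricative [v]. /d/ is a stop between vowels /a/ and /u/, so it spirantizes to the fricative [z]. /k/ is a stop between vowels /a/ and /a/, so it spirantizes to the fricative [x]. → [uiviazuxazaxao].
/tudilewijuboabaiz/: /d/ is a stop between vowels /u/ and /i/, so it spirantizes to the fricative [z]. /b/ is a stop between vowels /u/ and /o/, so it spirantizes to the fricative [v]. /b/ is a stop between vowels /a/ and /a/, so it spirantizes to the fricative [v]. → [tuzilewijuvoavaiz].
/riudolhaigutaemlu/: /d/ is a stop between vowels /u/ and /o/, so it spirantizes to the fricative [z]. /t/ is a stop between vowels /u/ and /a/, so it spirantizes to the fricative [s]. → [riuzolhaigusaemlu].

uiviazuxazaxao, tuzilewijuvoavaiz, riuzolhaigusaemlu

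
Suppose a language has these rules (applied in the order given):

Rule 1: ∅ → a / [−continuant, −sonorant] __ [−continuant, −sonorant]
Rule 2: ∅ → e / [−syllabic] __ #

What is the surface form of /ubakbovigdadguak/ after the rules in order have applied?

Rule 1 (stop-cluster a-epenthesis): /k/ and /b/ form a stop–stop cluster, so [a] is inserted between them. /g/ and /d/ form a stop–stop cluster, so [a] is inserted between them. /d/ and /g/ form a stop–stop cluster, so [a] is inserted between them. /ubakbovigdadguak/ → ubakabovigadadaguak.
Rule 2 (final e-epenthesis): the form ends in the consonant /k/, so [e] is inserted word-finally. /ubakabovigadadaguak/ → ubakabovigadadaguake.

ubakabovigadadaguake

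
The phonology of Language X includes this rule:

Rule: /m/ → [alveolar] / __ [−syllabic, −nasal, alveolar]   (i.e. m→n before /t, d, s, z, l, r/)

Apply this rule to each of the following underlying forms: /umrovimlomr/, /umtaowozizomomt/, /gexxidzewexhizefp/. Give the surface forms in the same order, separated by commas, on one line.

/umrovimlomr/: /m/ precedes the alveolar consonant /r/, so it assimilates in place to [n]. /m/ precedes the alveolar consonant /l/, so it assimilates in place to [n]. /m/ precedes the alveolar consonant /r/, so it assimilates in place to [n]. → [unrovinlonr].
/umtaowozizomomt/: /m/ precedes the alveolar consonant /t/, so it assimilates in place to [n]. /m/ precedes the alveolar consonant /t/, so it assimilates in place to [n]. → [untaowozizomont].
/gexxidzewexhizefp/: the rule's environment is not met; surfaces unchanged as [gexxidzewexhizefp].

unrovinlonr, untaowozizomont, gexxidzewexhizefp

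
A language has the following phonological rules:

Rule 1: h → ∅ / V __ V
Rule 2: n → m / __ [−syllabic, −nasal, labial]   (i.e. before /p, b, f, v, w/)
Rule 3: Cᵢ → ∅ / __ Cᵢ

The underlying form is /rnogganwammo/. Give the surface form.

rnogamwamo

Rule 1 (intervocalic h-deletion): no segment meets the environment; /rnogganwammo/ is unchanged.
Rule 2 (nasal place assimilation): /n/ precedes the labial consonant /w/, so it assimilates in place to [m]. /rnogganwammo/ → rnoggamwammo.
Rule 3 (degemination): /gg/ is a geminate; the first /g/ deletes. /mm/ is a geminate; the first /m/ deletes. /rnoggamwammo/ → rnogamwamo.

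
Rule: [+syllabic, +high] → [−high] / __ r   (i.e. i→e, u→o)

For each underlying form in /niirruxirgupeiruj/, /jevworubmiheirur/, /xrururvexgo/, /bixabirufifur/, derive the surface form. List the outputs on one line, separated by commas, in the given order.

/niirruxirgupeiruj/: /i/ is a high vowel immediately before /r/, so it lowers to [e]. /i/ is a high vowel immediately before /r/, so it lowers to [e]. /i/ is a high vowel immediately before /r/, so it lowers to [e]. → [nierruxergupeeruj].
/jevworubmiheirur/: /i/ is a high vowel immediately before /r/, so it lowers to [e]. /u/ is a high vowel immediately before /r/, so it lowers to [o]. → [jevworubmiheeror].
/xrururvexgo/: /u/ is a high vowel immediately before /r/, so it lowers to [o]. /u/ is a high vowel immediately before /r/, so it lowers to [o]. → [xrororvexgo].
/bixabirufifur/: /i/ is a high vowel immediately before /r/, so it lowers to [e]. /u/ is a high vowel immediately before /r/, so it lowers to [o]. → [bixaberufifor].

nierruxergupeeruj, jevworubmiheeror, xrororvexgo, bixaberufifor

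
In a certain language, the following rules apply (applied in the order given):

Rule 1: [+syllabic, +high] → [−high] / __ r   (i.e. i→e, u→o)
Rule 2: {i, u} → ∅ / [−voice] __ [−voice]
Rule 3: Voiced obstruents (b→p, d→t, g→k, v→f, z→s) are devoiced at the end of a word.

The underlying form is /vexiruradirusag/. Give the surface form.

Rule 1 (pre-rhotic lowering): /i/ is a high vowel immediately before /r/, so it lowers to [e]. /u/ is a high vowel immediately before /r/, so it lowers to [o]. /i/ is a high vowel immediately before /r/, so it lowers to [e]. /vexiruradirusag/ → vexeroraderusag.
Rule 2 (high vowel syncope): no segment meets the environment; /vexeroraderusag/ is unchanged.
Rule 3 (final devoicing): /g/ is a voiced obstruent in word-final position, so it devoices to [k]. /vexeroraderusag/ → vexeroraderusak.

vexeroraderusak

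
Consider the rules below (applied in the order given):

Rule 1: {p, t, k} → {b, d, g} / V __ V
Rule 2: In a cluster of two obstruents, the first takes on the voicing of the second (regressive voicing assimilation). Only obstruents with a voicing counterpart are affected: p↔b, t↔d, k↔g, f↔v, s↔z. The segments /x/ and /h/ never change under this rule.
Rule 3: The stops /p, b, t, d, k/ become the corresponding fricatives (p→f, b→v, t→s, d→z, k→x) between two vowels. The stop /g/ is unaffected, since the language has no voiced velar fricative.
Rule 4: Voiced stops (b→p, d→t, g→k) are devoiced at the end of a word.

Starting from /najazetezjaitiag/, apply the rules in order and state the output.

najazezezjaiziak

Rule 1 (intervocalic voicing): /t/ is a voiceless stop between vowels /e/ and /e/, so it voices to [d]. /t/ is a voiceless stop between vowels /i/ and /i/, so it voices to [d]. /najazetezjaitiag/ → najazedezjaidiag.
Rule 2 (regressive voicing assimilation): no segment meets the environment; /najazedezjaidiag/ is unchanged.
Rule 3 (intervocalic spirantization): /d/ is a stop between vowels /e/ and /e/, so it spirantizes to the fricative [z]. /d/ is a stop between vowels /i/ and /i/, so it spirantizes to the fricative [z]. /najazedezjaidiag/ → najazezezjaiziag.
Rule 4 (final devoicing): /g/ is a voiced stop in word-final position, so it devoices to [k]. /najazezezjaiziag/ → najazezezjaiziak.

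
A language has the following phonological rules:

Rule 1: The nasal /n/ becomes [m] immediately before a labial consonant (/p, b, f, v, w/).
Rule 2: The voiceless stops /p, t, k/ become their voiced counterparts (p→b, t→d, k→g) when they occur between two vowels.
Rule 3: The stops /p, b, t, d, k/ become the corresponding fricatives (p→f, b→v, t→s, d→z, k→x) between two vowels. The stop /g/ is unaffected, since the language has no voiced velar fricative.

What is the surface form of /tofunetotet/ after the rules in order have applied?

tofunezozet

Rule 1 (nasal place assimilation): no segment meets the environment; /tofunetotet/ is unchanged.
Rule 2 (intervocalic voicing): /t/ is a voiceless stop between vowels /e/ and /o/, so it voices to [d]. /t/ is a voiceless stop between vowels /o/ and /e/, so it voices to [d]. /tofunetotet/ → tofunedodet.
Rule 3 (intervocalic spirantization): /d/ is a stop between vowels /e/ and /o/, so it spirantizes to the fricative [z]. /d/ is a stop between vowels /o/ and /e/, so it spirantizes to the fricative [z]. /tofunedodet/ → tofunezozet.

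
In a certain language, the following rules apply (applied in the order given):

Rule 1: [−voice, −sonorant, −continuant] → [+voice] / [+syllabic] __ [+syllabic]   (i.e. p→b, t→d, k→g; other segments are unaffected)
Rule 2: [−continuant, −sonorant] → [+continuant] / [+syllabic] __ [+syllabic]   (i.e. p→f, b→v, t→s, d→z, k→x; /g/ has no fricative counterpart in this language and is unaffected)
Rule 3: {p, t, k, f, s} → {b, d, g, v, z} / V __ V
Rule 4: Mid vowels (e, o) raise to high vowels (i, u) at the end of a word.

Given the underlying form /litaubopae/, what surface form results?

Rule 1 (intervocalic voicing): /t/ is a voiceless stop between vowels /i/ and /a/, so it voices to [d]. /p/ is a voiceless stop between vowels /o/ and /a/, so it voices to [b]. /litaubopae/ → lidaubobae.
Rule 2 (intervocalic spirantization): /d/ is a stop between vowels /i/ and /a/, so it spirantizes to the fricative [z]. /b/ is a stop between vowels /u/ and /o/, so it spirantizes to the fricative [v]. /b/ is a stop between vowels /o/ and /a/, so it spirantizes to the fricative [v]. /lidaubobae/ → lizauvovae.
Rule 3 (intervocalic voicing): no segment meets the environment; /lizauvovae/ is unchanged.
Rule 4 (final vowel raising): /e/ is a mid vowel in word-final position, so it raises to [i]. /lizauvovae/ → lizauvovai.

lizauvovai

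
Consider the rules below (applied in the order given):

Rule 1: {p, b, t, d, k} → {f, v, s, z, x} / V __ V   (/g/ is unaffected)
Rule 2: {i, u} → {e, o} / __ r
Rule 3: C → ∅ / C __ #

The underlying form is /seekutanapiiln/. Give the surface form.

Rule 1 (intervocalic spirantization): /k/ is a stop between vowels /e/ and /u/, so it spirantizes to the fricative [x]. /t/ is a stop between vowels /u/ and /a/, so it spirantizes to the fricative [s]. /p/ is a stop between vowels /a/ and /i/, so it spirantizes to the fricative [f]. /seekutanapiiln/ → seexusanafiiln.
Rule 2 (pre-rhotic lowering): no segment meets the environment; /seexusanafiiln/ is unchanged.
Rule 3 (final cluster simplification): /n/ is the second consonant of a word-final cluster /ln/, so it deletes. /seexusanafiiln/ → seexusanafiil.

seexusanafiil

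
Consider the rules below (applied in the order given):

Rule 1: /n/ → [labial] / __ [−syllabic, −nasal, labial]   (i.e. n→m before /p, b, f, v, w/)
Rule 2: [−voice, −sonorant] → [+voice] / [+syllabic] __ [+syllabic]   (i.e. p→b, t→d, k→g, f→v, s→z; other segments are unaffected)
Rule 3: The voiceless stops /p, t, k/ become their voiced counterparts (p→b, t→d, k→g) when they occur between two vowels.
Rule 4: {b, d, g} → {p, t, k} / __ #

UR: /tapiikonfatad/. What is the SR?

tabiigomfadat

Rule 1 (nasal place assimilation): /n/ precedes the labial consonant /f/, so it assimilates in place to [m]. /tapiikonfatad/ → tapiikomfatad.
Rule 2 (intervocalic voicing): /p/ is a voiceless obstruent between vowels /a/ and /i/, so it voices to [b]. /k/ is a voiceless obstruent between vowels /i/ and /o/, so it voices to [g]. /t/ is a voiceless obstruent between vowels /a/ and /a/, so it voices to [d]. /tapiikomfatad/ → tabiigomfadad.
Rule 3 (intervocalic voicing): no segment meets the environment; /tabiigomfadad/ is unchanged.
Rule 4 (final devoicing): /d/ is a voiced stop in word-final position, so it devoices to [t]. /tabiigomfadad/ → tabiigomfadat.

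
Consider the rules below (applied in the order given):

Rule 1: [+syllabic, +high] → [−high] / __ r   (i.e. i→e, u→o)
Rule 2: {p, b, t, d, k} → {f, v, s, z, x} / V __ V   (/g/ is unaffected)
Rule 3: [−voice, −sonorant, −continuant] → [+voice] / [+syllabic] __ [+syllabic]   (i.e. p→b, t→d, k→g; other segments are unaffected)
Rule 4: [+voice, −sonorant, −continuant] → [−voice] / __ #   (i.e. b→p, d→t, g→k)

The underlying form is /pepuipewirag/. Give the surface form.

Rule 1 (pre-rhotic lowering): /i/ is a high vowel immediately before /r/, so it lowers to [e]. /pepuipewirag/ → pepuipewerag.
Rule 2 (intervocalic spirantization): /p/ is a stop between vowels /e/ and /u/, so it spirantizes to the fricative [f]. /p/ is a stop between vowels /i/ and /e/, so it spirantizes to the fricative [f]. /pepuipewerag/ → pefuifewerag.
Rule 3 (intervocalic voicing): no segment meets the environment; /pefuifewerag/ is unchanged.
Rule 4 (final devoicing): /g/ is a voiced stop in word-final position, so it devoices to [k]. /pefuifewerag/ → pefuifewerak.

pefuifewerak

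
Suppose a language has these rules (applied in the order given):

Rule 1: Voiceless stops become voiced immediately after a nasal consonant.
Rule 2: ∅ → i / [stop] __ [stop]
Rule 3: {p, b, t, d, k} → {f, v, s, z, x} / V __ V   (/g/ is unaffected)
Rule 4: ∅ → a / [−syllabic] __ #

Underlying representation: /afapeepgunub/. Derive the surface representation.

Rule 1 (post-nasal voicing): no segment meets the environment; /afapeepgunub/ is unchanged.
Rule 2 (stop-cluster i-epenthesis): /p/ and /g/ form a stop–stop cluster, so [i] is inserted between them. /afapeepgunub/ → afapeepigunub.
Rule 3 (intervocalic spirantization): /p/ is a stop between vowels /a/ and /e/, so it spirantizes to the fricative [f]. /p/ is a stop between vowels /e/ and /i/, so it spirantizes to the fricative [f]. /afapeepigunub/ → afafeefigunub.
Rule 4 (final a-epenthesis): the form ends in the consonant /b/, so [a] is inserted word-finally. /afafeefigunub/ → afafeefigunuba.

afafeefigunuba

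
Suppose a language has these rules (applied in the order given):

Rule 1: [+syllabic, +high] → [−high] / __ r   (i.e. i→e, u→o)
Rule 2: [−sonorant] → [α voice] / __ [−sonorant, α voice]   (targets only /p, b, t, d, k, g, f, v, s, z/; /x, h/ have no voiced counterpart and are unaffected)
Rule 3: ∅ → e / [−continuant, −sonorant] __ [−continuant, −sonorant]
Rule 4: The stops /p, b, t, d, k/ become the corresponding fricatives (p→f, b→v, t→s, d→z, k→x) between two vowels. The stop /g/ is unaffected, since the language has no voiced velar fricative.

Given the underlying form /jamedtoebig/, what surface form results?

Rule 1 (pre-rhotic lowering): no segment meets the environment; /jamedtoebig/ is unchanged.
Rule 2 (regressive voicing assimilation): /d/ precedes the voiceless obstruent /t/, so it devoices to [t] by assimilation. /jamedtoebig/ → jamettoebig.
Rule 3 (stop-cluster e-epenthesis): /t/ and /t/ form a stop–stop cluster, so [e] is inserted between them. /jamettoebig/ → jametetoebig.
Rule 4 (intervocalic spirantization): /t/ is a stop between vowels /e/ and /e/, so it spirantizes to the fricative [s]. /t/ is a stop between vowels /e/ and /o/, so it spirantizes to the fricative [s]. /b/ is a stop between vowels /e/ and /i/, so it spirantizes to the fricative [v]. /jametetoebig/ → jamesesoevig.

jamesesoevig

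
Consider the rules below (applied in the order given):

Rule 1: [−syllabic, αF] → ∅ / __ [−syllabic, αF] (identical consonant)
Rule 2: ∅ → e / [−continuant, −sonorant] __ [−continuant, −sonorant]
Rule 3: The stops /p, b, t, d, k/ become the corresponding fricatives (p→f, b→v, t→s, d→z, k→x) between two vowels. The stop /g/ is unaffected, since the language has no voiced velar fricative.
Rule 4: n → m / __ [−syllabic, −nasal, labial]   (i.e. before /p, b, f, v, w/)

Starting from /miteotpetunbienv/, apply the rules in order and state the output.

Rule 1 (degemination): no segment meets the environment; /miteotpetunbienv/ is unchanged.
Rule 2 (stop-cluster e-epenthesis): /t/ and /p/ form a stop–stop cluster, so [e] is inserted between them. /miteotpetunbienv/ → miteotepetunbienv.
Rule 3 (intervocalic spirantization): /t/ is a stop between vowels /i/ and /e/, so it spirantizes to the fricative [s]. /t/ is a stop between vowels /o/ and /e/, so it spirantizes to the fricative [s]. /p/ is a stop between vowels /e/ and /e/, so it spirantizes to the fricative [f]. /t/ is a stop between vowels /e/ and /u/, so it spirantizes to the fricative [s]. /miteotepetunbienv/ → miseosefesunbienv.
Rule 4 (nasal place assimilation): /n/ precedes the labial consonant /b/, so it assimilates in place to [m]. /n/ precedes the labial consonant /v/, so it assimilates in place to [m]. /miseosefesunbienv/ → miseosefesumbiemv.

miseosefesumbiemv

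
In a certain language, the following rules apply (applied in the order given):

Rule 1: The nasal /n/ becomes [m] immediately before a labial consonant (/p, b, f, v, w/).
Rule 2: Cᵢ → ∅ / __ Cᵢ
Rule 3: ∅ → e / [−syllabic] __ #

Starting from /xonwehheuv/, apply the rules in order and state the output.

xomweheuve

Rule 1 (nasal place assimilation): /n/ precedes the labial consonant /w/, so it assimilates in place to [m]. /xonwehheuv/ → xomwehheuv.
Rule 2 (degemination): /hh/ is a geminate; the first /h/ deletes. /xomwehheuv/ → xomweheuv.
Rule 3 (final e-epenthesis): the form ends in the consonant /v/, so [e] is inserted word-finally. /xomweheuv/ → xomweheuve.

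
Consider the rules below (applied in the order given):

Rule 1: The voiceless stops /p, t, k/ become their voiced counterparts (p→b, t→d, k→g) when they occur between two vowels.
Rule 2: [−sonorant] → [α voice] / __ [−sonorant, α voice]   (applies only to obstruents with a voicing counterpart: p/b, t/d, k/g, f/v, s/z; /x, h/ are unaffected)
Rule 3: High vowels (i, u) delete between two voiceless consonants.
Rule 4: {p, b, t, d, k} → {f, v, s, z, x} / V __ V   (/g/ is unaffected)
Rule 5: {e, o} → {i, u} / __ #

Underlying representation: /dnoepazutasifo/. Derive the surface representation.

Rule 1 (intervocalic voicing): /p/ is a voiceless stop between vowels /e/ and /a/, so it voices to [b]. /t/ is a voiceless stop between vowels /u/ and /a/, so it voices to [d]. /dnoepazutasifo/ → dnoebazudasifo.
Rule 2 (regressive voicing assimilation): no segment meets the environment; /dnoebazudasifo/ is unchanged.
Rule 3 (high vowel syncope): /i/ is a high vowel flanked by voiceless consonants /s/ and /f/, so it deletes. /dnoebazudasifo/ → dnoebazudasfo.
Rule 4 (intervocalic spirantization): /b/ is a stop between vowels /e/ and /a/, so it spirantizes to the fricative [v]. /d/ is a stop between vowels /u/ and /a/, so it spirantizes to the fricative [z]. /dnoebazudasfo/ → dnoevazuzasfo.
Rule 5 (final vowel raising): /o/ is a mid vowel in word-final position, so it raises to [u]. /dnoevazuzasfo/ → dnoevazuzasfu.

dnoevazuzasfu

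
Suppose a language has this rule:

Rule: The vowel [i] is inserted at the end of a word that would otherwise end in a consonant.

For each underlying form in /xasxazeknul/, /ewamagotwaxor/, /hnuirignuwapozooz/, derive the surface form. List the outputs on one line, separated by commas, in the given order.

/xasxazeknul/: the form ends in the consonant /l/, so [i] is inserted word-finally. → [xasxazeknuli].
/ewamagotwaxor/: the form ends in the consonant /r/, so [i] is inserted word-finally. → [ewamagotwaxori].
/hnuirignuwapozooz/: the form ends in the consonant /z/, so [i] is inserted word-finally. → [hnuirignuwapozoozi].

xasxazeknuli, ewamagotwaxori, hnuirignuwapozoozi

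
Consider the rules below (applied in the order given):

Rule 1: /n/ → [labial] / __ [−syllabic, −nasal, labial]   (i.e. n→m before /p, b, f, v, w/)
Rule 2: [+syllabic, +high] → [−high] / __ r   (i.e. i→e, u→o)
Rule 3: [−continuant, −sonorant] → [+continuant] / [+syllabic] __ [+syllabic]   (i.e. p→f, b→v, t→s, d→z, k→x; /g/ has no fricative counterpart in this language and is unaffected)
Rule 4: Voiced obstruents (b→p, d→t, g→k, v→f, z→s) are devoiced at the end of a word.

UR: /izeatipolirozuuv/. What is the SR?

izeasifolerozuuf

Rule 1 (nasal place assimilation): no segment meets the environment; /izeatipolirozuuv/ is unchanged.
Rule 2 (pre-rhotic lowering): /i/ is a high vowel immediately before /r/, so it lowers to [e]. /izeatipolirozuuv/ → izeatipolerozuuv.
Rule 3 (intervocalic spirantization): /t/ is a stop between vowels /a/ and /i/, so it spirantizes to the fricative [s]. /p/ is a stop between vowels /i/ and /o/, so it spirantizes to the fricative [f]. /izeatipolerozuuv/ → izeasifolerozuuv.
Rule 4 (final devoicing): /v/ is a voiced obstruent in word-final position, so it devoices to [f]. /izeasifolerozuuv/ → izeasifolerozuuf.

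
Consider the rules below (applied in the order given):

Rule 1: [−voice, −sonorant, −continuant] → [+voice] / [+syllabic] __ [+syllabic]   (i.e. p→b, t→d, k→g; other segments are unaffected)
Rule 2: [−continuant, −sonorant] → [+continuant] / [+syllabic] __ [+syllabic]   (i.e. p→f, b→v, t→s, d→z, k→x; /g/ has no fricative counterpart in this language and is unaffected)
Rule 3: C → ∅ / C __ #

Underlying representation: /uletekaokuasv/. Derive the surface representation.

ulezegaoguas

Rule 1 (intervocalic voicing): /t/ is a voiceless stop between vowels /e/ and /e/, so it voices to [d]. /k/ is a voiceless stop between vowels /e/ and /a/, so it voices to [g]. /k/ is a voiceless stop between vowels /o/ and /u/, so it voices to [g]. /uletekaokuasv/ → uledegaoguasv.
Rule 2 (intervocalic spirantization): /d/ is a stop between vowels /e/ and /e/, so it spirantizes to the fricative [z]. /uledegaoguasv/ → ulezegaoguasv.
Rule 3 (final cluster simplification): /v/ is the second consonant of a word-final cluster /sv/, so it deletes. /ulezegaoguasv/ → ulezegaoguas.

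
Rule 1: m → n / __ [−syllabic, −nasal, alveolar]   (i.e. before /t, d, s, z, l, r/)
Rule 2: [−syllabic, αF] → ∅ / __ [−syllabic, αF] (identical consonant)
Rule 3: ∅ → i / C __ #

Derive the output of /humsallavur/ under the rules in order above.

hunsalavuri

Rule 1 (nasal place assimilation): /m/ precedes the alveolar consonant /s/, so it assimilates in place to [n]. /humsallavur/ → hunsallavur.
Rule 2 (degemination): /ll/ is a geminate; the first /l/ deletes. /hunsallavur/ → hunsalavur.
Rule 3 (final i-epenthesis): the form ends in the consonant /r/, so [i] is inserted word-finally. /hunsalavur/ → hunsalavuri.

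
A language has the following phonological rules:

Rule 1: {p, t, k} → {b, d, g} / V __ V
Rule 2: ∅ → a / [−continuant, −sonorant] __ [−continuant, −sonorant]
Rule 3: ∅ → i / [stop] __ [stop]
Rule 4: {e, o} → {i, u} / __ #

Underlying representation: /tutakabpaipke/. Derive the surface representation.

tudagabapaipaki

Rule 1 (intervocalic voicing): /t/ is a voiceless stop between vowels /u/ and /a/, so it voices to [d]. /k/ is a voiceless stop between vowels /a/ and /a/, so it voices to [g]. /tutakabpaipke/ → tudagabpaipke.
Rule 2 (stop-cluster a-epenthesis): /b/ and /p/ form a stop–stop cluster, so [a] is inserted between them. /p/ and /k/ form a stop–stop cluster, so [a] is inserted between them. /tudagabpaipke/ → tudagabapaipake.
Rule 3 (stop-cluster i-epenthesis): no segment meets the environment; /tudagabapaipake/ is unchanged.
Rule 4 (final vowel raising): /e/ is a mid vowel in word-final position, so it raises to [i]. /tudagabapaipake/ → tudagabapaipaki.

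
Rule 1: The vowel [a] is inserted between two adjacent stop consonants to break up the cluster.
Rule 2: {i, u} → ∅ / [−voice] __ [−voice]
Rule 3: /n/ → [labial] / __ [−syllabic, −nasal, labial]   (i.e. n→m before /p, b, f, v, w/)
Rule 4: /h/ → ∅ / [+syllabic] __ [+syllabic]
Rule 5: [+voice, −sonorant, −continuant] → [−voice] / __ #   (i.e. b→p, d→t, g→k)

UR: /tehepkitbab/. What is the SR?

teepaktabap

Rule 1 (stop-cluster a-epenthesis): /p/ and /k/ form a stop–stop cluster, so [a] is inserted between them. /t/ and /b/ form a stop–stop cluster, so [a] is inserted between them. /tehepkitbab/ → tehepakitabab.
Rule 2 (high vowel syncope): /i/ is a high vowel flanked by voiceless consonants /k/ and /t/, so it deletes. /tehepakitabab/ → tehepaktabab.
Rule 3 (nasal place assimilation): no segment meets the environment; /tehepaktabab/ is unchanged.
Rule 4 (intervocalic h-deletion): /h/ occurs between vowels /e/ and /e/, so it deletes. /tehepaktabab/ → teepaktabab.
Rule 5 (final devoicing): /b/ is a voiced stop in word-final position, so it devoices to [p]. /teepaktabab/ → teepaktabap.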